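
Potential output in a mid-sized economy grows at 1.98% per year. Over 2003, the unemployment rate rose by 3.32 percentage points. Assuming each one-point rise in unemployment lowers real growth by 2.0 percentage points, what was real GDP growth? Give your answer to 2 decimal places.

-4.66%

Growth-rate Okun's law: g_Y = g_Y* - β × Δu.
g_Y = 1.98 - 2.0 × (3.32) = 1.98 - 6.64 = -4.66%, i.e. -4.66% to 2 d.p.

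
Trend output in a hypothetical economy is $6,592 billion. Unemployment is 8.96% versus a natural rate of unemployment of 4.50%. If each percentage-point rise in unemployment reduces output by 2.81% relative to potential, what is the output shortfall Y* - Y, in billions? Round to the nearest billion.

Output gap = -2.81 × (8.96 - 4.5) = -2.81 × 4.46 = -12.5326%.
Actual GDP ≈ 6592 × 0.874674 ≈ 5766 billion, so the shortfall is 6592 - 5766 = 826 billion.

$826 billion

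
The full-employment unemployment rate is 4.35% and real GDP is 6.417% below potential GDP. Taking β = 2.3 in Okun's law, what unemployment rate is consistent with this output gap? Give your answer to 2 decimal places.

7.14%

From Okun's law, u - u* = -(output gap)/β = -(-6.417)/2.3 = 2.79 points.
So u = 4.35 + 2.79 = 7.14%.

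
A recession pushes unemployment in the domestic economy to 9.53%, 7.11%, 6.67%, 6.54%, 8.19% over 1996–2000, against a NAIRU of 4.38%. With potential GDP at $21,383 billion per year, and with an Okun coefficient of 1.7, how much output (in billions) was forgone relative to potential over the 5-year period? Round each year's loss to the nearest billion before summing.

Year 1996: gap = -1.7 × (9.53 - 4.38) = -8.755%, loss ≈ 21383 × 8.755/100 ≈ 1872.
Year 1997: gap = -1.7 × (7.11 - 4.38) = -4.641%, loss ≈ 21383 × 4.641/100 ≈ 992.
Year 1998: gap = -1.7 × (6.67 - 4.38) = -3.893%, loss ≈ 21383 × 3.893/100 ≈ 832.
Year 1999: gap = -1.7 × (6.54 - 4.38) = -3.672%, loss ≈ 21383 × 3.672/100 ≈ 785.
Year 2000: gap = -1.7 × (8.19 - 4.38) = -6.477%, loss ≈ 21383 × 6.477/100 ≈ 1385.
Total lost output = 1872 + 992 + 832 + 785 + 1385 = 5866 billion.

$5,866 billion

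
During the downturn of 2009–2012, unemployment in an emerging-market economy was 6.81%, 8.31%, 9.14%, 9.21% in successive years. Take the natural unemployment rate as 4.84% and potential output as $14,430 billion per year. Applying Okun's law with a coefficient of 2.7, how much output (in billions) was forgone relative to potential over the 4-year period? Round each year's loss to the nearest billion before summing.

$5,498 billion

Year 2009: gap = -2.7 × (6.81 - 4.84) = -5.319%, loss ≈ 14430 × 5.319/100 ≈ 768.
Year 2010: gap = -2.7 × (8.31 - 4.84) = -9.369%, loss ≈ 14430 × 9.369/100 ≈ 1352.
Year 2011: gap = -2.7 × (9.14 - 4.84) = -11.61%, loss ≈ 14430 × 11.61/100 ≈ 1675.
Year 2012: gap = -2.7 × (9.21 - 4.84) = -11.799%, loss ≈ 14430 × 11.799/100 ≈ 1703.
Total lost output = 768 + 1352 + 1675 + 1703 = 5498 billion.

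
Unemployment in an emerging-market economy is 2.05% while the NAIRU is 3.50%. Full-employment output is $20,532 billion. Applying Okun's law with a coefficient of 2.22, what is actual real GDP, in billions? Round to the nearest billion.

Unemployment gap = 2.05 - 3.5 = -1.45 points, so the output gap is -2.22 × (-1.45) = 3.219%.
Actual GDP = 20532 × (1 + 3.219/100) = 20532 × 1.03219 ≈ 21193 billion.

$21,193 billion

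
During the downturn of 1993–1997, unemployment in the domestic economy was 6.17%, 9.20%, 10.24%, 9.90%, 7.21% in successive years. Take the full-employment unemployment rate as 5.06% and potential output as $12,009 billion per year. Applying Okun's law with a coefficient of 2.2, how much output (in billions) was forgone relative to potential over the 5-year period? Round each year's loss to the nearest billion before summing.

Year 1993: gap = -2.2 × (6.17 - 5.06) = -2.442%, loss ≈ 12009 × 2.442/100 ≈ 293.
Year 1994: gap = -2.2 × (9.2 - 5.06) = -9.108%, loss ≈ 12009 × 9.108/100 ≈ 1094.
Year 1995: gap = -2.2 × (10.24 - 5.06) = -11.396%, loss ≈ 12009 × 11.396/100 ≈ 1369.
Year 1996: gap = -2.2 × (9.9 - 5.06) = -10.648%, loss ≈ 12009 × 10.648/100 ≈ 1279.
Year 1997: gap = -2.2 × (7.21 - 5.06) = -4.73%, loss ≈ 12009 × 4.73/100 ≈ 568.
Total lost output = 293 + 1094 + 1369 + 1279 + 568 = 4603 billion.

$4,603 billion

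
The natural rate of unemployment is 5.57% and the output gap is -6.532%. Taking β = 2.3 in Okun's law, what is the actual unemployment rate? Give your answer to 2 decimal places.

8.41%

From Okun's law, u - u* = -(output gap)/β = -(-6.532)/2.3 = 2.84 points.
So u = 5.57 + 2.84 = 8.41%.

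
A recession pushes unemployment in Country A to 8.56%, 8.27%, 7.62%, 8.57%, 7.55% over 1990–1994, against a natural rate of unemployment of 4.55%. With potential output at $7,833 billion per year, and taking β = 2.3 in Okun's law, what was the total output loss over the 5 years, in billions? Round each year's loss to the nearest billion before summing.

$3,209 billion

Year 1990: gap = -2.3 × (8.56 - 4.55) = -9.223%, loss ≈ 7833 × 9.223/100 ≈ 722.
Year 1991: gap = -2.3 × (8.27 - 4.55) = -8.556%, loss ≈ 7833 × 8.556/100 ≈ 670.
Year 1992: gap = -2.3 × (7.62 - 4.55) = -7.061%, loss ≈ 7833 × 7.061/100 ≈ 553.
Year 1993: gap = -2.3 × (8.57 - 4.55) = -9.246%, loss ≈ 7833 × 9.246/100 ≈ 724.
Year 1994: gap = -2.3 × (7.55 - 4.55) = -6.9%, loss ≈ 7833 × 6.9/100 ≈ 540.
Total lost output = 722 + 670 + 553 + 724 + 540 = 3209 billion.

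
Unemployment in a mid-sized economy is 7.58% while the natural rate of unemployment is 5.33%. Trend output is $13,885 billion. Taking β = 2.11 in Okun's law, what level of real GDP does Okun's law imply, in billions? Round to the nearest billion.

Unemployment gap = 7.58 - 5.33 = 2.25 points, so the output gap is -2.11 × 2.25 = -4.7475%.
Actual GDP = 13885 × (1 - 4.7475/100) = 13885 × 0.952525 ≈ 13226 billion.

$13,226 billion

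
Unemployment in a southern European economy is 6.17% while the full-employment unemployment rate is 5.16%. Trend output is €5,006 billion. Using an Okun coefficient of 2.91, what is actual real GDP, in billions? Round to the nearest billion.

Unemployment gap = 6.17 - 5.16 = 1.01 points, so the output gap is -2.91 × 1.01 = -2.9391%.
Actual GDP = 5006 × (1 - 2.9391/100) = 5006 × 0.970609 ≈ 4859 billion.

€4,859 billion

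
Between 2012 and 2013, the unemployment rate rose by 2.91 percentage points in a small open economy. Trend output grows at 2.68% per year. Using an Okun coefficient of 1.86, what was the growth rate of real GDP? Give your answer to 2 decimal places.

-2.73%

Growth-rate Okun's law: g_Y = g_Y* - β × Δu.
g_Y = 2.68 - 1.86 × (2.91) = 2.68 - 5.4126 = -2.7326%, i.e. -2.73% to 2 d.p.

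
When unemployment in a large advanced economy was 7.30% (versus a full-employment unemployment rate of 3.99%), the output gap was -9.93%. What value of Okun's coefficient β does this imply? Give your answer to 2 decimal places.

β ≈ 3.00

Okun's law: output gap = -β × (u - u*).
-9.93 = -β × (7.3 - 3.99) = -β × 3.31, so β = 9.93/3.31 = 3.00.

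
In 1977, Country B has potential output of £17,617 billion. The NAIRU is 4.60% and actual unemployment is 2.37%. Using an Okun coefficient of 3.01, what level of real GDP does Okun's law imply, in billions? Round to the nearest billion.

Unemployment gap = 2.37 - 4.6 = -2.23 points, so the output gap is -3.01 × (-2.23) = 6.7123%.
Actual GDP = 17617 × (1 + 6.7123/100) = 17617 × 1.067123 ≈ 18800 billion.

£18,800 billion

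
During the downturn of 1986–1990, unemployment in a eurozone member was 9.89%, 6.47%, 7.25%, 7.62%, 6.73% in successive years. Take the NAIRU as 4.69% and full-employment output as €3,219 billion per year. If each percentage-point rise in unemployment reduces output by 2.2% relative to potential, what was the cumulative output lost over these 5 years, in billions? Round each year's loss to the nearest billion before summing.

Year 1986: gap = -2.2 × (9.89 - 4.69) = -11.44%, loss ≈ 3219 × 11.44/100 ≈ 368.
Year 1987: gap = -2.2 × (6.47 - 4.69) = -3.916%, loss ≈ 3219 × 3.916/100 ≈ 126.
Year 1988: gap = -2.2 × (7.25 - 4.69) = -5.632%, loss ≈ 3219 × 5.632/100 ≈ 181.
Year 1989: gap = -2.2 × (7.62 - 4.69) = -6.446%, loss ≈ 3219 × 6.446/100 ≈ 207.
Year 1990: gap = -2.2 × (6.73 - 4.69) = -4.488%, loss ≈ 3219 × 4.488/100 ≈ 144.
Total lost output = 368 + 126 + 181 + 207 + 144 = 1026 billion.

€1,026 billion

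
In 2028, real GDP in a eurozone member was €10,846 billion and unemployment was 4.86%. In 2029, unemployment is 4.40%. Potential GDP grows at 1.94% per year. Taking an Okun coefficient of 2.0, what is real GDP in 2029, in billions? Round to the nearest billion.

€11,156 billion

Δu = 4.4 - 4.86 = -0.46 points.
Okun's law (growth form): g_Y = g_Y* - β × Δu = 1.94 - 2.0 × (-0.46) = 1.94 + 0.92 = 2.86%.
Real GDP in the next year = 10846 × (1 + 2.86/100) = 10846 × 1.0286 ≈ 11156 billion.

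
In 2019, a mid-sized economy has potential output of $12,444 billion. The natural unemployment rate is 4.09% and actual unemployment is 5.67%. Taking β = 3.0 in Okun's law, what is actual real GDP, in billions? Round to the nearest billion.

Unemployment gap = 5.67 - 4.09 = 1.58 points, so the output gap is -3 × 1.58 = -4.74%.
Actual GDP = 12444 × (1 - 4.74/100) = 12444 × 0.9526 ≈ 11854 billion.

$11,854 billion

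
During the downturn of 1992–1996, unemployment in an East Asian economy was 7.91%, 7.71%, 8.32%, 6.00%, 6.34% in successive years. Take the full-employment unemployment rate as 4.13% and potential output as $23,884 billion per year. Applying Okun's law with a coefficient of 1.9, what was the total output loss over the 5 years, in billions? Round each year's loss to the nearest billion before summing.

Year 1992: gap = -1.9 × (7.91 - 4.13) = -7.182%, loss ≈ 23884 × 7.182/100 ≈ 1715.
Year 1993: gap = -1.9 × (7.71 - 4.13) = -6.802%, loss ≈ 23884 × 6.802/100 ≈ 1625.
Year 1994: gap = -1.9 × (8.32 - 4.13) = -7.961%, loss ≈ 23884 × 7.961/100 ≈ 1901.
Year 1995: gap = -1.9 × (6 - 4.13) = -3.553%, loss ≈ 23884 × 3.553/100 ≈ 849.
Year 1996: gap = -1.9 × (6.34 - 4.13) = -4.199%, loss ≈ 23884 × 4.199/100 ≈ 1003.
Total lost output = 1715 + 1625 + 1901 + 849 + 1003 = 7093 billion.

$7,093 billion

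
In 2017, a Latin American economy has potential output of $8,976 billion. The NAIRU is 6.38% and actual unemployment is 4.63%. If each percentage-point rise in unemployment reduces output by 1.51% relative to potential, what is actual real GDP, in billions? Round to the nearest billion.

Unemployment gap = 4.63 - 6.38 = -1.75 points, so the output gap is -1.51 × (-1.75) = 2.6425%.
Actual GDP = 8976 × (1 + 2.6425/100) = 8976 × 1.026425 ≈ 9213 billion.

$9,213 billion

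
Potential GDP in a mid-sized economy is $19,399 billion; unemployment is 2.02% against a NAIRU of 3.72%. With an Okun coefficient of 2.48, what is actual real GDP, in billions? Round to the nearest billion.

Unemployment gap = 2.02 - 3.72 = -1.7 points, so the output gap is -2.48 × (-1.7) = 4.216%.
Actual GDP = 19399 × (1 + 4.216/100) = 19399 × 1.04216 ≈ 20217 billion.

$20,217 billion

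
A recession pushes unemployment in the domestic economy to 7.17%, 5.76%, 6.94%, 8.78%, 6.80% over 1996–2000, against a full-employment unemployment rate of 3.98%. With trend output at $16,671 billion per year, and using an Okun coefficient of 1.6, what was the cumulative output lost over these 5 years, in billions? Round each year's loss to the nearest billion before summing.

$4,148 billion

Year 1996: gap = -1.6 × (7.17 - 3.98) = -5.104%, loss ≈ 16671 × 5.104/100 ≈ 851.
Year 1997: gap = -1.6 × (5.76 - 3.98) = -2.848%, loss ≈ 16671 × 2.848/100 ≈ 475.
Year 1998: gap = -1.6 × (6.94 - 3.98) = -4.736%, loss ≈ 16671 × 4.736/100 ≈ 790.
Year 1999: gap = -1.6 × (8.78 - 3.98) = -7.68%, loss ≈ 16671 × 7.68/100 ≈ 1280.
Year 2000: gap = -1.6 × (6.8 - 3.98) = -4.512%, loss ≈ 16671 × 4.512/100 ≈ 752.
Total lost output = 851 + 475 + 790 + 1280 + 752 = 4148 billion.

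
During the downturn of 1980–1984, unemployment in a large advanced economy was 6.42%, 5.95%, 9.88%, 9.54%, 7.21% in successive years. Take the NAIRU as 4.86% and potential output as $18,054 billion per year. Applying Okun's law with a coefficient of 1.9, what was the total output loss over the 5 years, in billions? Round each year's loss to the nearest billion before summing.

$5,042 billion

Year 1980: gap = -1.9 × (6.42 - 4.86) = -2.964%, loss ≈ 18054 × 2.964/100 ≈ 535.
Year 1981: gap = -1.9 × (5.95 - 4.86) = -2.071%, loss ≈ 18054 × 2.071/100 ≈ 374.
Year 1982: gap = -1.9 × (9.88 - 4.86) = -9.538%, loss ≈ 18054 × 9.538/100 ≈ 1722.
Year 1983: gap = -1.9 × (9.54 - 4.86) = -8.892%, loss ≈ 18054 × 8.892/100 ≈ 1605.
Year 1984: gap = -1.9 × (7.21 - 4.86) = -4.465%, loss ≈ 18054 × 4.465/100 ≈ 806.
Total lost output = 535 + 374 + 1722 + 1605 + 806 = 5042 billion.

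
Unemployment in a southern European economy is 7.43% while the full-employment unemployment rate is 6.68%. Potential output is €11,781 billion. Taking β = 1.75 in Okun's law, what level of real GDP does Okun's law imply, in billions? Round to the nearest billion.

Unemployment gap = 7.43 - 6.68 = 0.75 points, so the output gap is -1.75 × 0.75 = -1.3125%.
Actual GDP = 11781 × (1 - 1.3125/100) = 11781 × 0.986875 ≈ 11626 billion.

€11,626 billion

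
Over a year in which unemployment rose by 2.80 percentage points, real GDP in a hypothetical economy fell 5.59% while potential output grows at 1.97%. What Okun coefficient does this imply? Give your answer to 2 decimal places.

Growth form: g_Y = g_Y* - β × Δu, so β = (g_Y* - g_Y)/Δu.
β = (1.97 + 5.59)/2.80 = 7.56/2.80 = 2.70.

β ≈ 2.70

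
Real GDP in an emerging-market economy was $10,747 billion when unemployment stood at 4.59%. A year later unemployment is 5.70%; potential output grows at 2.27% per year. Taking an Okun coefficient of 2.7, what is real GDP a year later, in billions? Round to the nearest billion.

$10,669 billion

Δu = 5.7 - 4.59 = 1.11 points.
Okun's law (growth form): g_Y = g_Y* - β × Δu = 2.27 - 2.7 × (1.11) = 2.27 - 2.997 = -0.727%.
Real GDP in the next year = 10747 × (1 - 0.727/100) = 10747 × 0.99273 ≈ 10669 billion.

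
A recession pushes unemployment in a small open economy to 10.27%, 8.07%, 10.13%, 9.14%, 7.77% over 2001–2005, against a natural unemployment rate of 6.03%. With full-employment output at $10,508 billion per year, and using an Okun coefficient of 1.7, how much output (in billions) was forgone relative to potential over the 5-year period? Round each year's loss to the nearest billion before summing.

Year 2001: gap = -1.7 × (10.27 - 6.03) = -7.208%, loss ≈ 10508 × 7.208/100 ≈ 757.
Year 2002: gap = -1.7 × (8.07 - 6.03) = -3.468%, loss ≈ 10508 × 3.468/100 ≈ 364.
Year 2003: gap = -1.7 × (10.13 - 6.03) = -6.97%, loss ≈ 10508 × 6.97/100 ≈ 732.
Year 2004: gap = -1.7 × (9.14 - 6.03) = -5.287%, loss ≈ 10508 × 5.287/100 ≈ 556.
Year 2005: gap = -1.7 × (7.77 - 6.03) = -2.958%, loss ≈ 10508 × 2.958/100 ≈ 311.
Total lost output = 757 + 364 + 732 + 556 + 311 = 2720 billion.

$2,720 billion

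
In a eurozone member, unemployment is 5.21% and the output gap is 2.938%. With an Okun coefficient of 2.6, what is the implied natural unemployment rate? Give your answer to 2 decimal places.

6.34%

From Okun's law, u - u* = -(output gap)/β = -(2.938)/2.6 = -1.13 points.
So u* = 5.21 + 1.13 = 6.34%.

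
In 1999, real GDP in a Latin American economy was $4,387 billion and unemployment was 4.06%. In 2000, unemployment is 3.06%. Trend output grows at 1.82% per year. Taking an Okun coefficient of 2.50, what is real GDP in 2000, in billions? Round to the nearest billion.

$4,577 billion

Δu = 3.06 - 4.06 = -1 point.
Okun's law (growth form): g_Y = g_Y* - β × Δu = 1.82 - 2.50 × (-1.00) = 1.82 + 2.5 = 4.32%.
Real GDP in the next year = 4387 × (1 + 4.32/100) = 4387 × 1.0432 ≈ 4577 billion.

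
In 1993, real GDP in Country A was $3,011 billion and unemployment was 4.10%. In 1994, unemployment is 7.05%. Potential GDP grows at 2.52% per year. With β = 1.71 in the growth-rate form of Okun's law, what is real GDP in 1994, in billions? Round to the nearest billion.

Δu = 7.05 - 4.1 = 2.95 points.
Okun's law (growth form): g_Y = g_Y* - β × Δu = 2.52 - 1.71 × (2.95) = 2.52 - 5.0445 = -2.5245%.
Real GDP in the next year = 3011 × (1 - 2.5245/100) = 3011 × 0.974755 ≈ 2935 billion.

$2,935 billion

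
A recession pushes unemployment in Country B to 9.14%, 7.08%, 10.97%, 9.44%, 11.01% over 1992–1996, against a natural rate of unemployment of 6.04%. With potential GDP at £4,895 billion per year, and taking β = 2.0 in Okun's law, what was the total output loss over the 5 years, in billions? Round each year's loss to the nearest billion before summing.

£1,708 billion

Year 1992: gap = -2.0 × (9.14 - 6.04) = -6.2%, loss ≈ 4895 × 6.2/100 ≈ 303.
Year 1993: gap = -2.0 × (7.08 - 6.04) = -2.08%, loss ≈ 4895 × 2.08/100 ≈ 102.
Year 1994: gap = -2.0 × (10.97 - 6.04) = -9.86%, loss ≈ 4895 × 9.86/100 ≈ 483.
Year 1995: gap = -2.0 × (9.44 - 6.04) = -6.8%, loss ≈ 4895 × 6.8/100 ≈ 333.
Year 1996: gap = -2.0 × (11.01 - 6.04) = -9.94%, loss ≈ 4895 × 9.94/100 ≈ 487.
Total lost output = 303 + 102 + 483 + 333 + 487 = 1708 billion.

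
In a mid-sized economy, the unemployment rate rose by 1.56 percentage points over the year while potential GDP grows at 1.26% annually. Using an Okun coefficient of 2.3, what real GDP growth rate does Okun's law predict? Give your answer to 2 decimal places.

-2.33%

Growth-rate Okun's law: g_Y = g_Y* - β × Δu.
g_Y = 1.26 - 2.3 × (1.56) = 1.26 - 3.588 = -2.328%, i.e. -2.33% to 2 d.p.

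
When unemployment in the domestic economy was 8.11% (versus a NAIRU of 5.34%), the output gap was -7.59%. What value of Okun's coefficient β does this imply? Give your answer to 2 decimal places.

β ≈ 2.74

Okun's law: output gap = -β × (u - u*).
-7.59 = -β × (8.11 - 5.34) = -β × 2.77, so β = 7.59/2.77 = 2.74.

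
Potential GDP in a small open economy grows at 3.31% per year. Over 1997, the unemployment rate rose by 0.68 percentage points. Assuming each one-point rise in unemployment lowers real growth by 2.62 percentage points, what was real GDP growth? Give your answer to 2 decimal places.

1.53%

Growth-rate Okun's law: g_Y = g_Y* - β × Δu.
g_Y = 3.31 - 2.62 × (0.68) = 3.31 - 1.7816 = 1.5284%, i.e. 1.53% to 2 d.p.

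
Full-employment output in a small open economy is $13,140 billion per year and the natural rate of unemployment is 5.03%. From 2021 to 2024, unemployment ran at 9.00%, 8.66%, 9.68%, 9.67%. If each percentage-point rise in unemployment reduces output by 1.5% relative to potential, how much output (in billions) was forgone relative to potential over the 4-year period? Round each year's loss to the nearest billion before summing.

Year 2021: gap = -1.5 × (9 - 5.03) = -5.955%, loss ≈ 13140 × 5.955/100 ≈ 782.
Year 2022: gap = -1.5 × (8.66 - 5.03) = -5.445%, loss ≈ 13140 × 5.445/100 ≈ 715.
Year 2023: gap = -1.5 × (9.68 - 5.03) = -6.975%, loss ≈ 13140 × 6.975/100 ≈ 917.
Year 2024: gap = -1.5 × (9.67 - 5.03) = -6.96%, loss ≈ 13140 × 6.96/100 ≈ 915.
Total lost output = 782 + 715 + 917 + 915 = 3329 billion.

$3,329 billion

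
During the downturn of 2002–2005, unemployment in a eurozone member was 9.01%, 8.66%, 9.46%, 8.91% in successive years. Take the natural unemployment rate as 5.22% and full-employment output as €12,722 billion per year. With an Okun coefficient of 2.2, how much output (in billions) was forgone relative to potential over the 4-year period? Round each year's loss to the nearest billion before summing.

Year 2002: gap = -2.2 × (9.01 - 5.22) = -8.338%, loss ≈ 12722 × 8.338/100 ≈ 1061.
Year 2003: gap = -2.2 × (8.66 - 5.22) = -7.568%, loss ≈ 12722 × 7.568/100 ≈ 963.
Year 2004: gap = -2.2 × (9.46 - 5.22) = -9.328%, loss ≈ 12722 × 9.328/100 ≈ 1187.
Year 2005: gap = -2.2 × (8.91 - 5.22) = -8.118%, loss ≈ 12722 × 8.118/100 ≈ 1033.
Total lost output = 1061 + 963 + 1187 + 1033 = 4244 billion.

€4,244 billion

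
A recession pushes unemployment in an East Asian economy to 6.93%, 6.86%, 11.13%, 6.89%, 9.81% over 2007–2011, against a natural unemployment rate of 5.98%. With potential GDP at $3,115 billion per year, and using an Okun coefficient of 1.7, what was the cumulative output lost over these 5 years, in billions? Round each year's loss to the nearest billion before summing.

$621 billion

Year 2007: gap = -1.7 × (6.93 - 5.98) = -1.615%, loss ≈ 3115 × 1.615/100 ≈ 50.
Year 2008: gap = -1.7 × (6.86 - 5.98) = -1.496%, loss ≈ 3115 × 1.496/100 ≈ 47.
Year 2009: gap = -1.7 × (11.13 - 5.98) = -8.755%, loss ≈ 3115 × 8.755/100 ≈ 273.
Year 2010: gap = -1.7 × (6.89 - 5.98) = -1.547%, loss ≈ 3115 × 1.547/100 ≈ 48.
Year 2011: gap = -1.7 × (9.81 - 5.98) = -6.511%, loss ≈ 3115 × 6.511/100 ≈ 203.
Total lost output = 50 + 47 + 273 + 48 + 203 = 621 billion.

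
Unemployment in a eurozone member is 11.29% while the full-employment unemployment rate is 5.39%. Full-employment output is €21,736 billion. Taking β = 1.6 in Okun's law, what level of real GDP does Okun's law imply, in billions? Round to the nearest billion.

Unemployment gap = 11.29 - 5.39 = 5.9 points, so the output gap is -1.6 × 5.9 = -9.44%.
Actual GDP = 21736 × (1 - 9.44/100) = 21736 × 0.9056 ≈ 19684 billion.

€19,684 billion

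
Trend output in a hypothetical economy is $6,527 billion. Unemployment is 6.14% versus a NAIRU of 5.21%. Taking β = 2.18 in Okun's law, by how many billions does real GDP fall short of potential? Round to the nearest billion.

Output gap = -2.18 × (6.14 - 5.21) = -2.18 × 0.93 = -2.0274%.
Actual GDP ≈ 6527 × 0.979726 ≈ 6395 billion, so the shortfall is 6527 - 6395 = 132 billion.

$132 billion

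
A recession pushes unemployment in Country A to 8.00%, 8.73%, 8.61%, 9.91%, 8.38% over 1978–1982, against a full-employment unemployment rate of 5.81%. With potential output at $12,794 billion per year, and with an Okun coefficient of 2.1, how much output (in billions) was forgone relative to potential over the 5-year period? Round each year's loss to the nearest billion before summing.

Year 1978: gap = -2.1 × (8 - 5.81) = -4.599%, loss ≈ 12794 × 4.599/100 ≈ 588.
Year 1979: gap = -2.1 × (8.73 - 5.81) = -6.132%, loss ≈ 12794 × 6.132/100 ≈ 785.
Year 1980: gap = -2.1 × (8.61 - 5.81) = -5.88%, loss ≈ 12794 × 5.88/100 ≈ 752.
Year 1981: gap = -2.1 × (9.91 - 5.81) = -8.61%, loss ≈ 12794 × 8.61/100 ≈ 1102.
Year 1982: gap = -2.1 × (8.38 - 5.81) = -5.397%, loss ≈ 12794 × 5.397/100 ≈ 690.
Total lost output = 588 + 785 + 752 + 1102 + 690 = 3917 billion.

$3,917 billion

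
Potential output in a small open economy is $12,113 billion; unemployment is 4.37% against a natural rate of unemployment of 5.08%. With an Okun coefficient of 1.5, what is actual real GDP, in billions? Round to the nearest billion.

$12,242 billion

Unemployment gap = 4.37 - 5.08 = -0.71 points, so the output gap is -1.5 × (-0.71) = 1.065%.
Actual GDP = 12113 × (1 + 1.065/100) = 12113 × 1.01065 ≈ 12242 billion.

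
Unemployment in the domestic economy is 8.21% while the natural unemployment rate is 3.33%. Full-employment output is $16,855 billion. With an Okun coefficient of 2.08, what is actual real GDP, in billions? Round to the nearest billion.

$15,144 billion

Unemployment gap = 8.21 - 3.33 = 4.88 points, so the output gap is -2.08 × 4.88 = -10.1504%.
Actual GDP = 16855 × (1 - 10.1504/100) = 16855 × 0.898496 ≈ 15144 billion.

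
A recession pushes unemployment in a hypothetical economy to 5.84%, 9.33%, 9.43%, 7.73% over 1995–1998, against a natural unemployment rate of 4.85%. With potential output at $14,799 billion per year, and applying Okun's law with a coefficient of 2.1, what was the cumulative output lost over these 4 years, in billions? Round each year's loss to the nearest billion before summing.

$4,018 billion

Year 1995: gap = -2.1 × (5.84 - 4.85) = -2.079%, loss ≈ 14799 × 2.079/100 ≈ 308.
Year 1996: gap = -2.1 × (9.33 - 4.85) = -9.408%, loss ≈ 14799 × 9.408/100 ≈ 1392.
Year 1997: gap = -2.1 × (9.43 - 4.85) = -9.618%, loss ≈ 14799 × 9.618/100 ≈ 1423.
Year 1998: gap = -2.1 × (7.73 - 4.85) = -6.048%, loss ≈ 14799 × 6.048/100 ≈ 895.
Total lost output = 308 + 1392 + 1423 + 895 = 4018 billion.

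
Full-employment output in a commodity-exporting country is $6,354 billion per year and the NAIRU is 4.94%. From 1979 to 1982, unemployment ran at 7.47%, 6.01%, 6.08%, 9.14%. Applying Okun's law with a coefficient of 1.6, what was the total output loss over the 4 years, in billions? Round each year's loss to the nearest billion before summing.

$909 billion

Year 1979: gap = -1.6 × (7.47 - 4.94) = -4.048%, loss ≈ 6354 × 4.048/100 ≈ 257.
Year 1980: gap = -1.6 × (6.01 - 4.94) = -1.712%, loss ≈ 6354 × 1.712/100 ≈ 109.
Year 1981: gap = -1.6 × (6.08 - 4.94) = -1.824%, loss ≈ 6354 × 1.824/100 ≈ 116.
Year 1982: gap = -1.6 × (9.14 - 4.94) = -6.72%, loss ≈ 6354 × 6.72/100 ≈ 427.
Total lost output = 257 + 109 + 116 + 427 = 909 billion.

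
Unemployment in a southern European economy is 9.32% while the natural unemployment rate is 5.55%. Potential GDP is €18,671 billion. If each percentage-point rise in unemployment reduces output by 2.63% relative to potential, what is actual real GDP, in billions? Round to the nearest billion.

€16,820 billion

Unemployment gap = 9.32 - 5.55 = 3.77 points, so the output gap is -2.63 × 3.77 = -9.9151%.
Actual GDP = 18671 × (1 - 9.9151/100) = 18671 × 0.900849 ≈ 16820 billion.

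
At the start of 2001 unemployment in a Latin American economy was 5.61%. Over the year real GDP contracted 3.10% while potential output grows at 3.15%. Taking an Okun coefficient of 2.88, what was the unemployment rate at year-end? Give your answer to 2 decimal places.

Growth-rate Okun's law: g_Y = g_Y* - β × Δu, so Δu = (g_Y* - g_Y)/β.
Δu = (3.15 + 3.1)/2.88 = 6.25/2.88 = 2.17 percentage points.
Year-end unemployment = 5.61 + 2.17 = 7.78%.

7.78%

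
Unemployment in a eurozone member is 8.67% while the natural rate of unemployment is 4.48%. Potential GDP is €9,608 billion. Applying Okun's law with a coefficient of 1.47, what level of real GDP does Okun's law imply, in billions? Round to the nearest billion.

€9,016 billion

Unemployment gap = 8.67 - 4.48 = 4.19 points, so the output gap is -1.47 × 4.19 = -6.1593%.
Actual GDP = 9608 × (1 - 6.1593/100) = 9608 × 0.938407 ≈ 9016 billion.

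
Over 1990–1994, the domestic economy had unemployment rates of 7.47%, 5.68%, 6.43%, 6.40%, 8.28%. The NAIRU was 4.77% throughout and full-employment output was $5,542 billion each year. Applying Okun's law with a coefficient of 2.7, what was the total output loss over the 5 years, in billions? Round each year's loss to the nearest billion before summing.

Year 1990: gap = -2.7 × (7.47 - 4.77) = -7.29%, loss ≈ 5542 × 7.29/100 ≈ 404.
Year 1991: gap = -2.7 × (5.68 - 4.77) = -2.457%, loss ≈ 5542 × 2.457/100 ≈ 136.
Year 1992: gap = -2.7 × (6.43 - 4.77) = -4.482%, loss ≈ 5542 × 4.482/100 ≈ 248.
Year 1993: gap = -2.7 × (6.4 - 4.77) = -4.401%, loss ≈ 5542 × 4.401/100 ≈ 244.
Year 1994: gap = -2.7 × (8.28 - 4.77) = -9.477%, loss ≈ 5542 × 9.477/100 ≈ 525.
Total lost output = 404 + 136 + 248 + 244 + 525 = 1557 billion.

$1,557 billion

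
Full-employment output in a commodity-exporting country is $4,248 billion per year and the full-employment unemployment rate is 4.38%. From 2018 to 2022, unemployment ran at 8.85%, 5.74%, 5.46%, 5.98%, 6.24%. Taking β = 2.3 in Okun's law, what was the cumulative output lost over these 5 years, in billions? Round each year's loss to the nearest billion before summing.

$1,014 billion

Year 2018: gap = -2.3 × (8.85 - 4.38) = -10.281%, loss ≈ 4248 × 10.281/100 ≈ 437.
Year 2019: gap = -2.3 × (5.74 - 4.38) = -3.128%, loss ≈ 4248 × 3.128/100 ≈ 133.
Year 2020: gap = -2.3 × (5.46 - 4.38) = -2.484%, loss ≈ 4248 × 2.484/100 ≈ 106.
Year 2021: gap = -2.3 × (5.98 - 4.38) = -3.68%, loss ≈ 4248 × 3.68/100 ≈ 156.
Year 2022: gap = -2.3 × (6.24 - 4.38) = -4.278%, loss ≈ 4248 × 4.278/100 ≈ 182.
Total lost output = 437 + 133 + 106 + 156 + 182 = 1014 billion.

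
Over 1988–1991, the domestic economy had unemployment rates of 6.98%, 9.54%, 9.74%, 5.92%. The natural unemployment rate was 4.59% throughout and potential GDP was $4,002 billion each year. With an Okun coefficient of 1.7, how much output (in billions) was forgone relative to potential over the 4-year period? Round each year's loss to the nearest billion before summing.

$940 billion

Year 1988: gap = -1.7 × (6.98 - 4.59) = -4.063%, loss ≈ 4002 × 4.063/100 ≈ 163.
Year 1989: gap = -1.7 × (9.54 - 4.59) = -8.415%, loss ≈ 4002 × 8.415/100 ≈ 337.
Year 1990: gap = -1.7 × (9.74 - 4.59) = -8.755%, loss ≈ 4002 × 8.755/100 ≈ 350.
Year 1991: gap = -1.7 × (5.92 - 4.59) = -2.261%, loss ≈ 4002 × 2.261/100 ≈ 90.
Total lost output = 163 + 337 + 350 + 90 = 940 billion.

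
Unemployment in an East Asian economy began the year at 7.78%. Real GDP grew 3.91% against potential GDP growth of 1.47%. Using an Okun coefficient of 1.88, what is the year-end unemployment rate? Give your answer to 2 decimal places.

Growth-rate Okun's law: g_Y = g_Y* - β × Δu, so Δu = (g_Y* - g_Y)/β.
Δu = (1.47 - 3.91)/1.88 = -2.44/1.88 = -1.30 percentage points.
Year-end unemployment = 7.78 - 1.3 = 6.48%.

6.48%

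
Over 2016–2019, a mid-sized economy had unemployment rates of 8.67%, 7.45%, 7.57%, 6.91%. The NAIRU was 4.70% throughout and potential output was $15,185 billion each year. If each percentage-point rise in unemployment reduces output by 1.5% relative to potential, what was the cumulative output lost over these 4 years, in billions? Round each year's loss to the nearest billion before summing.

Year 2016: gap = -1.5 × (8.67 - 4.7) = -5.955%, loss ≈ 15185 × 5.955/100 ≈ 904.
Year 2017: gap = -1.5 × (7.45 - 4.7) = -4.125%, loss ≈ 15185 × 4.125/100 ≈ 626.
Year 2018: gap = -1.5 × (7.57 - 4.7) = -4.305%, loss ≈ 15185 × 4.305/100 ≈ 654.
Year 2019: gap = -1.5 × (6.91 - 4.7) = -3.315%, loss ≈ 15185 × 3.315/100 ≈ 503.
Total lost output = 904 + 626 + 654 + 503 = 2687 billion.

$2,687 billion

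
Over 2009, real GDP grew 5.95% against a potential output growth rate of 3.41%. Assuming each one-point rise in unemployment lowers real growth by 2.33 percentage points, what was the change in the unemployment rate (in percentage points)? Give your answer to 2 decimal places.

Growth-rate Okun's law: g_Y = g_Y* - β × Δu, so Δu = (g_Y* - g_Y)/β.
Δu = (3.41 - 5.95)/2.33 = -2.54/2.33 = -1.09 percentage points.

-1.09 percentage points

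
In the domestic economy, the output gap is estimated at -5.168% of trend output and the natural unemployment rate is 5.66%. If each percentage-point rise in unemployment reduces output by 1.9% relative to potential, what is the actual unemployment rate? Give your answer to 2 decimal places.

From Okun's law, u - u* = -(output gap)/β = -(-5.168)/1.9 = 2.72 points.
So u = 5.66 + 2.72 = 8.38%.

8.38%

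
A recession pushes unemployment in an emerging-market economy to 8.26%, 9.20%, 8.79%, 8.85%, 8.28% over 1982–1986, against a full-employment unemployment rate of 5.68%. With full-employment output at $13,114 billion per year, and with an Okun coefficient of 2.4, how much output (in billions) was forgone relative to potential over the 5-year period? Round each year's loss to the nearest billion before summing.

Year 1982: gap = -2.4 × (8.26 - 5.68) = -6.192%, loss ≈ 13114 × 6.192/100 ≈ 812.
Year 1983: gap = -2.4 × (9.2 - 5.68) = -8.448%, loss ≈ 13114 × 8.448/100 ≈ 1108.
Year 1984: gap = -2.4 × (8.79 - 5.68) = -7.464%, loss ≈ 13114 × 7.464/100 ≈ 979.
Year 1985: gap = -2.4 × (8.85 - 5.68) = -7.608%, loss ≈ 13114 × 7.608/100 ≈ 998.
Year 1986: gap = -2.4 × (8.28 - 5.68) = -6.24%, loss ≈ 13114 × 6.24/100 ≈ 818.
Total lost output = 812 + 1108 + 979 + 998 + 818 = 4715 billion.

$4,715 billion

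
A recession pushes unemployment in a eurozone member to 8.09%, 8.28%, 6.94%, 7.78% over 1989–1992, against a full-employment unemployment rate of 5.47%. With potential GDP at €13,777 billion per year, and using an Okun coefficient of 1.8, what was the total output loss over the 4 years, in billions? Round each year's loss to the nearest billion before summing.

Year 1989: gap = -1.8 × (8.09 - 5.47) = -4.716%, loss ≈ 13777 × 4.716/100 ≈ 650.
Year 1990: gap = -1.8 × (8.28 - 5.47) = -5.058%, loss ≈ 13777 × 5.058/100 ≈ 697.
Year 1991: gap = -1.8 × (6.94 - 5.47) = -2.646%, loss ≈ 13777 × 2.646/100 ≈ 365.
Year 1992: gap = -1.8 × (7.78 - 5.47) = -4.158%, loss ≈ 13777 × 4.158/100 ≈ 573.
Total lost output = 650 + 697 + 365 + 573 = 2285 billion.

€2,285 billion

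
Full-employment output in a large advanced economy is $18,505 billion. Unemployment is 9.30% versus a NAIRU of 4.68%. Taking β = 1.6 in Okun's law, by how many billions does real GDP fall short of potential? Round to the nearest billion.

Output gap = -1.6 × (9.3 - 4.68) = -1.6 × 4.62 = -7.392%.
Actual GDP ≈ 18505 × 0.92608 ≈ 17137 billion, so the shortfall is 18505 - 17137 = 1368 billion.

$1,368 billion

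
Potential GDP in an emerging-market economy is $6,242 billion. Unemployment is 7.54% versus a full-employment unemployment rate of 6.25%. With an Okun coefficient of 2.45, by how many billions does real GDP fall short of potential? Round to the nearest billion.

$197 billion

Output gap = -2.45 × (7.54 - 6.25) = -2.45 × 1.29 = -3.1605%.
Actual GDP ≈ 6242 × 0.968395 ≈ 6045 billion, so the shortfall is 6242 - 6045 = 197 billion.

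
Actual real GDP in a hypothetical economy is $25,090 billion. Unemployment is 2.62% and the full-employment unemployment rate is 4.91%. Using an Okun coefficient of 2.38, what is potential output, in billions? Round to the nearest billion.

Unemployment gap = 2.62 - 4.91 = -2.29 points, so output gap = -2.38 × (-2.29) = 5.4502%.
Since Y = Y* × (1 + gap/100), Y* = 25090/1.054502 ≈ 23793 billion.

$23,793 billion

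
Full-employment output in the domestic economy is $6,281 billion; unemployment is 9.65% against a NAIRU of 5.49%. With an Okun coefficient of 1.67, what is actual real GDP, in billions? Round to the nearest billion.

$5,845 billion

Unemployment gap = 9.65 - 5.49 = 4.16 points, so the output gap is -1.67 × 4.16 = -6.9472%.
Actual GDP = 6281 × (1 - 6.9472/100) = 6281 × 0.930528 ≈ 5845 billion.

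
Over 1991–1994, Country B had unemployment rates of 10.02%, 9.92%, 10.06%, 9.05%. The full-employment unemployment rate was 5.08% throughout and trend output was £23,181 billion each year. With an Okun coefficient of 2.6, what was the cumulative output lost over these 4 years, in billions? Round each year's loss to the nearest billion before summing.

£11,288 billion

Year 1991: gap = -2.6 × (10.02 - 5.08) = -12.844%, loss ≈ 23181 × 12.844/100 ≈ 2977.
Year 1992: gap = -2.6 × (9.92 - 5.08) = -12.584%, loss ≈ 23181 × 12.584/100 ≈ 2917.
Year 1993: gap = -2.6 × (10.06 - 5.08) = -12.948%, loss ≈ 23181 × 12.948/100 ≈ 3001.
Year 1994: gap = -2.6 × (9.05 - 5.08) = -10.322%, loss ≈ 23181 × 10.322/100 ≈ 2393.
Total lost output = 2977 + 2917 + 3001 + 2393 = 11288 billion.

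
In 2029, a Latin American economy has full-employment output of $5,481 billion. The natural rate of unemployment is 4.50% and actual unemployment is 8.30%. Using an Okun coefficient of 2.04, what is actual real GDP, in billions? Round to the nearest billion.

Unemployment gap = 8.3 - 4.5 = 3.8 points, so the output gap is -2.04 × 3.8 = -7.752%.
Actual GDP = 5481 × (1 - 7.752/100) = 5481 × 0.92248 ≈ 5056 billion.

$5,056 billion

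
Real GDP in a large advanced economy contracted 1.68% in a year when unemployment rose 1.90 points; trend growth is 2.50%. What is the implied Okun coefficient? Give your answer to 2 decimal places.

β ≈ 2.20

Growth form: g_Y = g_Y* - β × Δu, so β = (g_Y* - g_Y)/Δu.
β = (2.5 + 1.68)/1.90 = 4.18/1.90 = 2.20.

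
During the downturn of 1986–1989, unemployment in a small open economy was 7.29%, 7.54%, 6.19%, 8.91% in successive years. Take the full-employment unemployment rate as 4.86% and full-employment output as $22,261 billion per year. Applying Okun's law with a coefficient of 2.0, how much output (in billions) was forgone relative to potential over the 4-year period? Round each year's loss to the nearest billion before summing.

Year 1986: gap = -2.0 × (7.29 - 4.86) = -4.86%, loss ≈ 22261 × 4.86/100 ≈ 1082.
Year 1987: gap = -2.0 × (7.54 - 4.86) = -5.36%, loss ≈ 22261 × 5.36/100 ≈ 1193.
Year 1988: gap = -2.0 × (6.19 - 4.86) = -2.66%, loss ≈ 22261 × 2.66/100 ≈ 592.
Year 1989: gap = -2.0 × (8.91 - 4.86) = -8.1%, loss ≈ 22261 × 8.1/100 ≈ 1803.
Total lost output = 1082 + 1193 + 592 + 1803 = 4670 billion.

$4,670 billion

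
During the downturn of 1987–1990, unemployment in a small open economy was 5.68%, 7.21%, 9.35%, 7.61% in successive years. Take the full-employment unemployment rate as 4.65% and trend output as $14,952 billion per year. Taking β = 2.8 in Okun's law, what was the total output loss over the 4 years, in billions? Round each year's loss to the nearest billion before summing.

Year 1987: gap = -2.8 × (5.68 - 4.65) = -2.884%, loss ≈ 14952 × 2.884/100 ≈ 431.
Year 1988: gap = -2.8 × (7.21 - 4.65) = -7.168%, loss ≈ 14952 × 7.168/100 ≈ 1072.
Year 1989: gap = -2.8 × (9.35 - 4.65) = -13.16%, loss ≈ 14952 × 13.16/100 ≈ 1968.
Year 1990: gap = -2.8 × (7.61 - 4.65) = -8.288%, loss ≈ 14952 × 8.288/100 ≈ 1239.
Total lost output = 431 + 1072 + 1968 + 1239 = 4710 billion.

$4,710 billion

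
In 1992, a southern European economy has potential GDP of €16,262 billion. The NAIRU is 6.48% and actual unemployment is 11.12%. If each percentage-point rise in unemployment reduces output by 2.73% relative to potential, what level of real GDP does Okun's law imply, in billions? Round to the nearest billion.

€14,202 billion

Unemployment gap = 11.12 - 6.48 = 4.64 points, so the output gap is -2.73 × 4.64 = -12.6672%.
Actual GDP = 16262 × (1 - 12.6672/100) = 16262 × 0.873328 ≈ 14202 billion.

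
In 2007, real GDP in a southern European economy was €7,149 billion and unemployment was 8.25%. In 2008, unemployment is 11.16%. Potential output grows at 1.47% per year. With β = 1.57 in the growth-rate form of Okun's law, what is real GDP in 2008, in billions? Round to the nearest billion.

€6,927 billion

Δu = 11.16 - 8.25 = 2.91 points.
Okun's law (growth form): g_Y = g_Y* - β × Δu = 1.47 - 1.57 × (2.91) = 1.47 - 4.5687 = -3.0987%.
Real GDP in the next year = 7149 × (1 - 3.0987/100) = 7149 × 0.969013 ≈ 6927 billion.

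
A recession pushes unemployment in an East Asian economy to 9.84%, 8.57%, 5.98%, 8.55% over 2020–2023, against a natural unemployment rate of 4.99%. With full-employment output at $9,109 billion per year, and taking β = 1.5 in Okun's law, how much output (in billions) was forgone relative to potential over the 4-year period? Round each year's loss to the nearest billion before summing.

$1,773 billion

Year 2020: gap = -1.5 × (9.84 - 4.99) = -7.275%, loss ≈ 9109 × 7.275/100 ≈ 663.
Year 2021: gap = -1.5 × (8.57 - 4.99) = -5.37%, loss ≈ 9109 × 5.37/100 ≈ 489.
Year 2022: gap = -1.5 × (5.98 - 4.99) = -1.485%, loss ≈ 9109 × 1.485/100 ≈ 135.
Year 2023: gap = -1.5 × (8.55 - 4.99) = -5.34%, loss ≈ 9109 × 5.34/100 ≈ 486.
Total lost output = 663 + 489 + 135 + 486 = 1773 billion.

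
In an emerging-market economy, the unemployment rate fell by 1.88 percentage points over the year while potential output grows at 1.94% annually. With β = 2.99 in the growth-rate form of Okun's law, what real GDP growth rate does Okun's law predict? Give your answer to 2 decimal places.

Growth-rate Okun's law: g_Y = g_Y* - β × Δu.
g_Y = 1.94 - 2.99 × (-1.88) = 1.94 + 5.6212 = 7.5612%, i.e. 7.56% to 2 d.p.

7.56%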